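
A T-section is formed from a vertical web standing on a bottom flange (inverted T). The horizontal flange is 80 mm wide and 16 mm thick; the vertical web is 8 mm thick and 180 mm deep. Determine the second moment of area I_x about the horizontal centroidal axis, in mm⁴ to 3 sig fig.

I_x ≈ 1.04 × 10⁷ mm⁴

Split into non-overlapping primitives; take the origin at the lower-left of the bounding box.
Flange: 80 × 16, A = 1 280 mm², y = 8 mm, Ī = 27 307 mm⁴.
Web: 8 × 180, A = 1 440 mm², y = 106 mm, Ī = 3 888 000 mm⁴.
Centroid: ȳ = ΣA·y / ΣA = 59.882 mm.
Transfer each piece to the horizontal centroidal axis using Ī + A·d² with d = y − 59.882:
  flange: d = -51.882 mm → contributes +3 472 783 mm⁴
  web: d = 46.118 mm → contributes +6 950 646 mm⁴
Total I = 10 423 429 mm⁴.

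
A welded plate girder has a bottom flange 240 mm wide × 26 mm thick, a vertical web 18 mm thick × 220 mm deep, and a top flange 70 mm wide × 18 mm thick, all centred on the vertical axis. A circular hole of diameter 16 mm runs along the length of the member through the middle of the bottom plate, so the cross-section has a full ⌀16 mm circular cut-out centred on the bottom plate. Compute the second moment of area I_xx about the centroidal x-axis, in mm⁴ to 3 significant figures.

I_xx ≈ 9.43 × 10⁷ mm⁴

Split into non-overlapping primitives; take the origin at the lower-left of the bounding box.
Bottom plate: 240 × 26, A = 6 240 mm², y = 13 mm, Ī = 351 520 mm⁴.
Web plate: 18 × 220, A = 3 960 mm², y = 136 mm, Ī = 15 972 000 mm⁴.
Top plate: 70 × 18, A = 1 260 mm², y = 255 mm, Ī = 34 020 mm⁴.
Hole (subtracted): ⌀16, A = 201.06 mm², y = 13 mm, Ī = 3 217 mm⁴.
Centroid: ȳ = ΣA·y / ΣA = 83.344 mm.
Transfer each piece to the centroidal x-axis using Ī + A·d² with d = y − 83.344:
  bottom plate: d = -70.344 mm → contributes +31 228 875 mm⁴
  web plate: d = 52.656 mm → contributes +26 951 664 mm⁴
  top plate: d = 171.66 mm → contributes +37 160 857 mm⁴
  hole: d = -70.344 mm → contributes −998 131 mm⁴
Total I = 94 343 266 mm⁴.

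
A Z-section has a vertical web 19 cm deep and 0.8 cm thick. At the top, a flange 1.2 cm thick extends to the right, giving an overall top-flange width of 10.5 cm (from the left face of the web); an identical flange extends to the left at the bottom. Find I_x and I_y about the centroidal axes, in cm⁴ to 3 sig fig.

I_x ≈ 2300 cm⁴, I_y ≈ 825 cm⁴

Decompose the section into non-overlapping parts with the origin at the bottom-left of its bounding rectangle.
Web: 0.8 × 19, A = 15.2 cm², y = 9.5 cm, Ī = 457.27 cm⁴.
Top flange (beyond web): 9.7 × 1.2, A = 11.64 cm², y = 18.4 cm, Ī = 1.3968 cm⁴.
Bottom flange (beyond web): 9.7 × 1.2, A = 11.64 cm², y = 0.6 cm, Ī = 1.3968 cm⁴.
Centroid: ȳ = ΣA·y / ΣA = 9.5 cm.
Transfer each piece to the centroidal x-axis using Ī + A·d² with d = y − 9.5:
  web: d = 0 cm → contributes +457.27 cm⁴
  top flange (beyond web): d = 8.9 cm → contributes +923.4 cm⁴
  bottom flange (beyond web): d = -8.9 cm → contributes +923.4 cm⁴
Total I = 2304.1 cm⁴.
For the y-axis: x̄ = 10.1 cm.
Repeating about the centroidal y-axis gives I_y = 825 cm⁴.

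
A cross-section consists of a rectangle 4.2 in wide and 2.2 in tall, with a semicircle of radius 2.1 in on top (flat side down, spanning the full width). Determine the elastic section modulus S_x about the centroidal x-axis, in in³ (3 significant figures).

Decompose the section into non-overlapping parts with the origin at the bottom-left of its bounding rectangle.
Rectangular body: 4.2 × 2.2, A = 9.24 in², y = 1.1 in, Ī = 3.7268 in⁴.
Semicircular cap: semicircle r = 2.1, A = 6.9272 in², y = 3.0913 in, Ī = 2.1346 in⁴.
Centroid: ȳ = ΣA·y / ΣA = 1.9532 in.
Transfer each piece to the centroidal x-axis using Ī + A·d² with d = y − 1.9532:
  rectangular body: d = -0.8532 in → contributes +10.453 in⁴
  semicircular cap: d = 1.1381 in → contributes +11.107 in⁴
Total I = 21.56 in⁴.
Extreme fibre distance c = 2.3468 in; S = I/c = 9.1869 in³.

S_x ≈ 9.19 in³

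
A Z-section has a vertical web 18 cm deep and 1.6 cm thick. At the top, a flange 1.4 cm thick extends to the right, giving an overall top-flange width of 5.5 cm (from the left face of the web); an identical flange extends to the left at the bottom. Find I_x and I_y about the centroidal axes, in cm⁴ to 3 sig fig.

Split into non-overlapping primitives; take the origin at the lower-left of the bounding box.
Web: 1.6 × 18, A = 28.8 cm², y = 9 cm, Ī = 777.6 cm⁴.
Top flange (beyond web): 3.9 × 1.4, A = 5.46 cm², y = 17.3 cm, Ī = 0.8918 cm⁴.
Bottom flange (beyond web): 3.9 × 1.4, A = 5.46 cm², y = 0.7 cm, Ī = 0.8918 cm⁴.
Centroid: ȳ = ΣA·y / ΣA = 9 cm.
Transfer each piece to the centroidal x-axis using Ī + A·d² with d = y − 9:
  web: d = 0 cm → contributes +777.6 cm⁴
  top flange (beyond web): d = 8.3 cm → contributes +377.03 cm⁴
  bottom flange (beyond web): d = -8.3 cm → contributes +377.03 cm⁴
Total I = 1531.7 cm⁴.
For the y-axis: x̄ = 4.7 cm.
Repeating about the centroidal y-axis gives I_y = 102.57 cm⁴.

I_x ≈ 1530 cm⁴, I_y ≈ 103 cm⁴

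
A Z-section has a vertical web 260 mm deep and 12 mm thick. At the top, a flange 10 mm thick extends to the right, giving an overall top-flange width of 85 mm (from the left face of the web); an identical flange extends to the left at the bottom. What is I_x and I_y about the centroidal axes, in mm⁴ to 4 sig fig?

Break the section into simple shapes (no overlaps), measuring from the bottom-left corner of the bounding box.
Web: 12 × 260, A = 3 120 mm², y = 130 mm, Ī = 17 576 000 mm⁴.
Top flange (beyond web): 73 × 10, A = 730 mm², y = 255 mm, Ī = 6083.33 mm⁴.
Bottom flange (beyond web): 73 × 10, A = 730 mm², y = 5 mm, Ī = 6083.33 mm⁴.
Centroid: ȳ = ΣA·y / ΣA = 130 mm.
Transfer each piece to the centroidal x-axis using Ī + A·d² with d = y − 130:
  web: d = 0 mm → contributes +17 576 000 mm⁴
  top flange (beyond web): d = 125 mm → contributes +11 412 333 mm⁴
  bottom flange (beyond web): d = -125 mm → contributes +11 412 333 mm⁴
Total I = 40 400 667 mm⁴.
For the y-axis: x̄ = 79 mm.
Repeating about the centroidal y-axis gives I_y = 3 322 927 mm⁴.

I_x ≈ 4.040 × 10⁷ mm⁴, I_y ≈ 3.323 × 10⁶ mm⁴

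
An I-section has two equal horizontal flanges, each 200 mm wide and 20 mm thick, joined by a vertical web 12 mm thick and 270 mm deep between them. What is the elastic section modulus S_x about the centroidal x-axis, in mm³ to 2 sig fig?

S_x ≈ 1.2 × 10⁶ mm³

Treat the section as a set of non-overlapping primitives; coordinates are from the bounding-box lower-left.
Bottom flange: 200 × 20, A = 4 000 mm², y = 10 mm, Ī = 133 333 mm⁴.
Web: 12 × 270, A = 3 240 mm², y = 155 mm, Ī = 19 683 000 mm⁴.
Top flange: 200 × 20, A = 4 000 mm², y = 300 mm, Ī = 133 333 mm⁴.
By symmetry the centroid is at mid-height, ȳ = 155 mm.
Transfer each piece to the centroidal x-axis using Ī + A·d² with d = y − 155:
  bottom flange: d = -145 mm → contributes +84 233 333 mm⁴
  web: d = 0 mm → contributes +19 683 000 mm⁴
  top flange: d = 145 mm → contributes +84 233 333 mm⁴
Total I = 188 149 667 mm⁴.
Extreme fibre distance c = 155 mm; S = I/c = 1 213 869 mm³.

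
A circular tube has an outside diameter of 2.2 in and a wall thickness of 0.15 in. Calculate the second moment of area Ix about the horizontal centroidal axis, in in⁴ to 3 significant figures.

Decompose the section into non-overlapping parts with the origin at the bottom-left of its bounding rectangle.
Outer circle: ⌀2.2, A = 3.8013 in², y = 1.1 in, Ī = 1.1499 in⁴.
Bore (subtracted): ⌀1.9, A = 2.8353 in², y = 1.1 in, Ī = 0.63971 in⁴.
By symmetry the centroid is at mid-height, ȳ = 1.1 in.
All pieces are centred on the horizontal centroidal axis, so I = ΣĪ (holes subtracted) = 0.51019 in⁴.

Ix ≈ 0.510 in⁴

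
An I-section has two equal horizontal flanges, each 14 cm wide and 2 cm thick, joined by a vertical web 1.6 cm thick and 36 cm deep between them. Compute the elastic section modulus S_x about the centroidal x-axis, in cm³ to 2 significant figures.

Split into non-overlapping primitives; take the origin at the lower-left of the bounding box.
Bottom flange: 14 × 2, A = 28 cm², y = 1 cm, Ī = 9.333 cm⁴.
Web: 1.6 × 36, A = 57.6 cm², y = 20 cm, Ī = 6 221 cm⁴.
Top flange: 14 × 2, A = 28 cm², y = 39 cm, Ī = 9.333 cm⁴.
By symmetry the centroid is at mid-height, ȳ = 20 cm.
Transfer each piece to the centroidal x-axis using Ī + A·d² with d = y − 20:
  bottom flange: d = -19 cm → contributes +10 117 cm⁴
  web: d = 0 cm → contributes +6 221 cm⁴
  top flange: d = 19 cm → contributes +10 117 cm⁴
Total I = 26 455 cm⁴.
Extreme fibre distance c = 20 cm; S = I/c = 1 323 cm³.

S_x ≈ 1300 cm³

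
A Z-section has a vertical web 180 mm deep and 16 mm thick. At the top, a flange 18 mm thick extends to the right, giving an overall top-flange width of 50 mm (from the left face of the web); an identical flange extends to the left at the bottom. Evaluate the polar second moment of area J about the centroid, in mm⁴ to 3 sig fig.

Decompose the section into non-overlapping parts with the origin at the bottom-left of its bounding rectangle.
Web: 16 × 180, A = 2 880 mm², y = 90 mm, Ī = 7 776 000 mm⁴.
Top flange (beyond web): 34 × 18, A = 612 mm², y = 171 mm, Ī = 16 524 mm⁴.
Bottom flange (beyond web): 34 × 18, A = 612 mm², y = 9 mm, Ī = 16 524 mm⁴.
Centroid: ȳ = ΣA·y / ΣA = 90 mm.
Transfer each piece to the centroidal x-axis using Ī + A·d² with d = y − 90:
  web: d = 0 mm → contributes +7 776 000 mm⁴
  top flange (beyond web): d = 81 mm → contributes +4 031 856 mm⁴
  bottom flange (beyond web): d = -81 mm → contributes +4 031 856 mm⁴
Total I = 15 839 712 mm⁴.
For the y-axis: x̄ = 42 mm.
Repeating about the centroidal y-axis gives I_y = 944 352 mm⁴.
Polar second moment: J = I_x + I_y = 16 784 064 mm⁴.

J ≈ 1.68 × 10⁷ mm⁴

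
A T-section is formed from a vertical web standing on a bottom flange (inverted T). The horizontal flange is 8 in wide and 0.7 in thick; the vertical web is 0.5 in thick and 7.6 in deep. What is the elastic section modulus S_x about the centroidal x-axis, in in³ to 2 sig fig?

Treat the section as a set of non-overlapping primitives; coordinates are from the bounding-box lower-left.
Flange: 8 × 0.7, A = 5.6 in², y = 0.35 in, Ī = 0.2287 in⁴.
Web: 0.5 × 7.6, A = 3.8 in², y = 4.5 in, Ī = 18.29 in⁴.
Centroid: ȳ = ΣA·y / ΣA = 2.028 in.
Transfer each piece to the centroidal x-axis using Ī + A·d² with d = y − 2.028:
  flange: d = -1.678 in → contributes +15.99 in⁴
  web: d = 2.472 in → contributes +41.52 in⁴
Total I = 57.51 in⁴.
Extreme fibre distance c = 6.272 in; S = I/c = 9.169 in³.

S_x ≈ 9.2 in³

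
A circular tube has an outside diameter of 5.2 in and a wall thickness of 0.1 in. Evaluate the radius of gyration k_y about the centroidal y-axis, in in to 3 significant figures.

Decompose the section into non-overlapping parts with the origin at the bottom-left of its bounding rectangle.
Outer circle: ⌀5.2, A = 21.237 in², x = 2.6 in, Ī = 35.891 in⁴.
Bore (subtracted): ⌀5, A = 19.635 in², x = 2.6 in, Ī = 30.68 in⁴.
By symmetry the centroid is at mid-width, x̄ = 2.6 in.
All pieces are centred on the centroidal y-axis, so I = ΣĪ (holes subtracted) = 5.2112 in⁴.
Radius of gyration: k = √(I/A) = √(5.2112 / 1.6022) = 1.8035 in.

k_y ≈ 1.80 in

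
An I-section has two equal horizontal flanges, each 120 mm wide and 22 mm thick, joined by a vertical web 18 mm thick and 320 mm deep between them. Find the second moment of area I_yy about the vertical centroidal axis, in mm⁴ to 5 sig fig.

I_yy ≈ 6.4915 × 10⁶ mm⁴

Break the section into simple shapes (no overlaps), measuring from the bottom-left corner of the bounding box.
Bottom flange: 120 × 22, A = 2 640 mm², x = 60 mm, Ī = 3 168 000 mm⁴.
Web: 18 × 320, A = 5 760 mm², x = 60 mm, Ī = 155 520 mm⁴.
Top flange: 120 × 22, A = 2 640 mm², x = 60 mm, Ī = 3 168 000 mm⁴.
By symmetry the centroid is at mid-width, x̄ = 60 mm.
All pieces are centred on the vertical centroidal axis, so I = ΣĪ = 6 491 520 mm⁴.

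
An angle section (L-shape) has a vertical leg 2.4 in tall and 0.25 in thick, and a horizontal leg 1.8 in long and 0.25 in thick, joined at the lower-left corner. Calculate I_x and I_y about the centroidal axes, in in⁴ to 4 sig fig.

I_x ≈ 0.5621 in⁴, I_y ≈ 0.2714 in⁴

Decompose the section into non-overlapping parts with the origin at the bottom-left of its bounding rectangle.
Vertical leg: 0.25 × 2.4, A = 0.6 in², y = 1.2 in, Ī = 0.288 in⁴.
Horizontal leg (remainder): 1.55 × 0.25, A = 0.3875 in², y = 0.125 in, Ī = 0.00201823 in⁴.
Centroid: ȳ = ΣA·y / ΣA = 0.778165 in.
Transfer each piece to the centroidal x-axis using Ī + A·d² with d = y − 0.778165:
  vertical leg: d = 0.421835 in → contributes +0.394767 in⁴
  horizontal leg (remainder): d = -0.653165 in → contributes +0.167335 in⁴
Total I = 0.562102 in⁴.
For the y-axis: x̄ = 0.478165 in.
Repeating about the centroidal y-axis gives I_y = 0.271415 in⁴.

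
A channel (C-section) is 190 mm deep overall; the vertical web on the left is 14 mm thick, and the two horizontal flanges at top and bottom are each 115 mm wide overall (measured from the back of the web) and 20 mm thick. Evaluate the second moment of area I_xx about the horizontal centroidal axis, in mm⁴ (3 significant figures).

I_xx ≈ 3.73 × 10⁷ mm⁴

Break the section into simple shapes (no overlaps), measuring from the bottom-left corner of the bounding box.
Web: 14 × 190, A = 2 660 mm², y = 95 mm, Ī = 8 002 167 mm⁴.
Top flange (beyond web): 101 × 20, A = 2 020 mm², y = 180 mm, Ī = 67 333 mm⁴.
Bottom flange (beyond web): 101 × 20, A = 2 020 mm², y = 10 mm, Ī = 67 333 mm⁴.
By symmetry the centroid is at mid-height, ȳ = 95 mm.
Transfer each piece to the horizontal centroidal axis using Ī + A·d² with d = y − 95:
  web: d = 0 mm → contributes +8 002 167 mm⁴
  top flange (beyond web): d = 85 mm → contributes +14 661 833 mm⁴
  bottom flange (beyond web): d = -85 mm → contributes +14 661 833 mm⁴
Total I = 37 325 833 mm⁴.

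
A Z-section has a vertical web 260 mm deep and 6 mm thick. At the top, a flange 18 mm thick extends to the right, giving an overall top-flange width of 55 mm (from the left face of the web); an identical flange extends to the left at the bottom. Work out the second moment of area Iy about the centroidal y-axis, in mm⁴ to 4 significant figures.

Iy ≈ 1.692 × 10⁶ mm⁴

Treat the section as a set of non-overlapping primitives; coordinates are from the bounding-box lower-left.
Web: 6 × 260, A = 1 560 mm², x = 52 mm, Ī = 4 680 mm⁴.
Top flange (beyond web): 49 × 18, A = 882 mm², x = 79.5 mm, Ī = 176 474 mm⁴.
Bottom flange (beyond web): 49 × 18, A = 882 mm², x = 24.5 mm, Ī = 176 474 mm⁴.
Centroid: x̄ = ΣA·x / ΣA = 52 mm.
Transfer each piece to the centroidal y-axis using Ī + A·d² with d = x − 52:
  web: d = 0 mm → contributes +4 680 mm⁴
  top flange (beyond web): d = 27.5 mm → contributes +843 486 mm⁴
  bottom flange (beyond web): d = -27.5 mm → contributes +843 486 mm⁴
Total I = 1 691 652 mm⁴.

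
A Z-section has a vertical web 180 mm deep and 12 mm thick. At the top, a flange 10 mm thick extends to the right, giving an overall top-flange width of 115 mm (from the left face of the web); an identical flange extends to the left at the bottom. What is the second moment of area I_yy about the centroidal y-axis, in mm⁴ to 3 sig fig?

Decompose the section into non-overlapping parts with the origin at the bottom-left of its bounding rectangle.
Web: 12 × 180, A = 2 160 mm², x = 109 mm, Ī = 25 920 mm⁴.
Top flange (beyond web): 103 × 10, A = 1 030 mm², x = 166.5 mm, Ī = 910 606 mm⁴.
Bottom flange (beyond web): 103 × 10, A = 1 030 mm², x = 51.5 mm, Ī = 910 606 mm⁴.
Centroid: x̄ = ΣA·x / ΣA = 109 mm.
Transfer each piece to the centroidal y-axis using Ī + A·d² with d = x − 109:
  web: d = 0 mm → contributes +25 920 mm⁴
  top flange (beyond web): d = 57.5 mm → contributes +4 316 043 mm⁴
  bottom flange (beyond web): d = -57.5 mm → contributes +4 316 043 mm⁴
Total I = 8 658 007 mm⁴.

I_yy ≈ 8.66 × 10⁶ mm⁴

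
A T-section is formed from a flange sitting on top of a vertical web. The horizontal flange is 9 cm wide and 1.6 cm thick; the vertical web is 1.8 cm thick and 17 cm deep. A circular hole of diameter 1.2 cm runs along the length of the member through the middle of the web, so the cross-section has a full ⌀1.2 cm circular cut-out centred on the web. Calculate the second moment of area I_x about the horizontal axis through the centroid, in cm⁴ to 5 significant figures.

I_x ≈ 1576.6 cm⁴

Split into non-overlapping primitives; take the origin at the lower-left of the bounding box.
Flange: 9 × 1.6, A = 14.4 cm², y = 17.8 cm, Ī = 3.072 cm⁴.
Web: 1.8 × 17, A = 30.6 cm², y = 8.5 cm, Ī = 736.95 cm⁴.
Hole (subtracted): ⌀1.2, A = 1.130973 cm², y = 8.5 cm, Ī = 0.1017876 cm⁴.
Centroid: ȳ = ΣA·y / ΣA = 11.55272 cm.
Transfer each piece to the horizontal axis through the centroid using Ī + A·d² with d = y − 11.55272:
  flange: d = 6.247277 cm → contributes +565.0819 cm⁴
  web: d = -3.052723 cm → contributes +1022.115 cm⁴
  hole: d = -3.052723 cm → contributes −10.64146 cm⁴
Total I = 1576.556 cm⁴.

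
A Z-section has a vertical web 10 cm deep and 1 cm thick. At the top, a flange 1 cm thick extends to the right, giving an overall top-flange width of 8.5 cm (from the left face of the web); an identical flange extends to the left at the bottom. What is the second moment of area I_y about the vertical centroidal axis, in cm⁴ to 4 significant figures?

Split into non-overlapping primitives; take the origin at the lower-left of the bounding box.
Web: 1 × 10, A = 10 cm², x = 8 cm, Ī = 0.833333 cm⁴.
Top flange (beyond web): 7.5 × 1, A = 7.5 cm², x = 12.25 cm, Ī = 35.1563 cm⁴.
Bottom flange (beyond web): 7.5 × 1, A = 7.5 cm², x = 3.75 cm, Ī = 35.1563 cm⁴.
Centroid: x̄ = ΣA·x / ΣA = 8 cm.
Transfer each piece to the vertical centroidal axis using Ī + A·d² with d = x − 8:
  web: d = 0 cm → contributes +0.833333 cm⁴
  top flange (beyond web): d = 4.25 cm → contributes +170.625 cm⁴
  bottom flange (beyond web): d = -4.25 cm → contributes +170.625 cm⁴
Total I = 342.083 cm⁴.

I_y ≈ 342.1 cm⁴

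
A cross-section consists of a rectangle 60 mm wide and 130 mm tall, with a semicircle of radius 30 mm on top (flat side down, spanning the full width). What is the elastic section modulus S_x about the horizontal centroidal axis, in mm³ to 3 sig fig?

Split into non-overlapping primitives; take the origin at the lower-left of the bounding box.
Rectangular body: 60 × 130, A = 7 800 mm², y = 65 mm, Ī = 10 985 000 mm⁴.
Semicircular cap: semicircle r = 30, A = 1413.7 mm², y = 142.73 mm, Ī = 88 903 mm⁴.
Centroid: ȳ = ΣA·y / ΣA = 76.927 mm.
Transfer each piece to the horizontal centroidal axis using Ī + A·d² with d = y − 76.927:
  rectangular body: d = -11.927 mm → contributes +12 094 568 mm⁴
  semicircular cap: d = 65.805 mm → contributes +6 210 800 mm⁴
Total I = 18 305 367 mm⁴.
Extreme fibre distance c = 83.073 mm; S = I/c = 220 353 mm³.

S_x ≈ 2.20 × 10⁵ mm³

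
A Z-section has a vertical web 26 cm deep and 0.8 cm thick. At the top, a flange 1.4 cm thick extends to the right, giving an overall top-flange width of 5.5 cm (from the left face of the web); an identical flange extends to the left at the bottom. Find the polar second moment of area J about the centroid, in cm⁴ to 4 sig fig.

Treat the section as a set of non-overlapping primitives; coordinates are from the bounding-box lower-left.
Web: 0.8 × 26, A = 20.8 cm², y = 13 cm, Ī = 1171.73 cm⁴.
Top flange (beyond web): 4.7 × 1.4, A = 6.58 cm², y = 25.3 cm, Ī = 1.07473 cm⁴.
Bottom flange (beyond web): 4.7 × 1.4, A = 6.58 cm², y = 0.7 cm, Ī = 1.07473 cm⁴.
Centroid: ȳ = ΣA·y / ΣA = 13 cm.
Transfer each piece to the centroidal x-axis using Ī + A·d² with d = y − 13:
  web: d = 0 cm → contributes +1171.73 cm⁴
  top flange (beyond web): d = 12.3 cm → contributes +996.563 cm⁴
  bottom flange (beyond web): d = -12.3 cm → contributes +996.563 cm⁴
Total I = 3164.86 cm⁴.
For the y-axis: x̄ = 5.1 cm.
Repeating about the centroidal y-axis gives I_y = 124.857 cm⁴.
Polar second moment: J = I_x + I_y = 3289.72 cm⁴.

J ≈ 3290 cm⁴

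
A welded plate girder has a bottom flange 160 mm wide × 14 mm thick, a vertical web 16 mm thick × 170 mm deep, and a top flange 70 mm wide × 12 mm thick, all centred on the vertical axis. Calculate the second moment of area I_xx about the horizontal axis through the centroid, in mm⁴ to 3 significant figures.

Break the section into simple shapes (no overlaps), measuring from the bottom-left corner of the bounding box.
Bottom plate: 160 × 14, A = 2 240 mm², y = 7 mm, Ī = 36 587 mm⁴.
Web plate: 16 × 170, A = 2 720 mm², y = 99 mm, Ī = 6 550 667 mm⁴.
Top plate: 70 × 12, A = 840 mm², y = 190 mm, Ī = 10 080 mm⁴.
Centroid: ȳ = ΣA·y / ΣA = 76.648 mm.
Transfer each piece to the horizontal axis through the centroid using Ī + A·d² with d = y − 76.648:
  bottom plate: d = -69.648 mm → contributes +10 902 563 mm⁴
  web plate: d = 22.352 mm → contributes +7 909 578 mm⁴
  top plate: d = 113.35 mm → contributes +10 802 915 mm⁴
Total I = 29 615 056 mm⁴.

I_xx ≈ 2.96 × 10⁷ mm⁴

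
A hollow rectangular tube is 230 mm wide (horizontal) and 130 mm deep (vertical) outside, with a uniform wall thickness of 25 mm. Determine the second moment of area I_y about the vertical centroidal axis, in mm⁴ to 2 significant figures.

Break the section into simple shapes (no overlaps), measuring from the bottom-left corner of the bounding box.
Outer rectangle: 230 × 130, A = 29 900 mm², x = 115 mm, Ī = 131 809 167 mm⁴.
Inner void (subtracted): 180 × 80, A = 14 400 mm², x = 115 mm, Ī = 38 880 000 mm⁴.
By symmetry the centroid is at mid-width, x̄ = 115 mm.
All pieces are centred on the vertical centroidal axis, so I = ΣĪ (holes subtracted) = 92 929 167 mm⁴.

I_y ≈ 9.3 × 10⁷ mm⁴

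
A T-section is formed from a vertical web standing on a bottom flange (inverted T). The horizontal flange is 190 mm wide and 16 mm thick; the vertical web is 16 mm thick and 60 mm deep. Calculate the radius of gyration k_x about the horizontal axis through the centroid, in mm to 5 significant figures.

k_x ≈ 18.751 mm

Split into non-overlapping primitives; take the origin at the lower-left of the bounding box.
Flange: 190 × 16, A = 3 040 mm², y = 8 mm, Ī = 64853.33 mm⁴.
Web: 16 × 60, A = 960 mm², y = 46 mm, Ī = 288 000 mm⁴.
Centroid: ȳ = ΣA·y / ΣA = 17.12 mm.
Transfer each piece to the horizontal axis through the centroid using Ī + A·d² with d = y − 17.12:
  flange: d = -9.12 mm → contributes +317703.5 mm⁴
  web: d = 28.88 mm → contributes +1 088 692 mm⁴
Total I = 1 406 396 mm⁴.
Radius of gyration: k = √(I/A) = √(1 406 396 / 4 000) = 18.75097 mm.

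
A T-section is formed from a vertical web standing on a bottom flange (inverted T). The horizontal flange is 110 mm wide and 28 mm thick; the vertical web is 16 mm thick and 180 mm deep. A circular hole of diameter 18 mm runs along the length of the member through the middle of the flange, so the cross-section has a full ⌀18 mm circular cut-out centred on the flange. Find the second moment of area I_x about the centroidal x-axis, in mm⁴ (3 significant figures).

I_x ≈ 2.34 × 10⁷ mm⁴

Split into non-overlapping primitives; take the origin at the lower-left of the bounding box.
Flange: 110 × 28, A = 3 080 mm², y = 14 mm, Ī = 201 227 mm⁴.
Web: 16 × 180, A = 2 880 mm², y = 118 mm, Ī = 7 776 000 mm⁴.
Hole (subtracted): ⌀18, A = 254.47 mm², y = 14 mm, Ī = 5 153 mm⁴.
Centroid: ȳ = ΣA·y / ΣA = 66.496 mm.
Transfer each piece to the centroidal x-axis using Ī + A·d² with d = y − 66.496:
  flange: d = -52.496 mm → contributes +8 689 322 mm⁴
  web: d = 51.504 mm → contributes +15 415 539 mm⁴
  hole: d = -52.496 mm → contributes −706 438 mm⁴
Total I = 23 398 423 mm⁴.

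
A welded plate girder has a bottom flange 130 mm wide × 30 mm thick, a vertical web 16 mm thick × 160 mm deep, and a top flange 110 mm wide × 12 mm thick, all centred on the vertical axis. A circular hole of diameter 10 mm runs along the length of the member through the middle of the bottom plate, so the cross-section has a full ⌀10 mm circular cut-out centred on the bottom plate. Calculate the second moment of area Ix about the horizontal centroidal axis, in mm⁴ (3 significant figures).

Ix ≈ 4.19 × 10⁷ mm⁴

Break the section into simple shapes (no overlaps), measuring from the bottom-left corner of the bounding box.
Bottom plate: 130 × 30, A = 3 900 mm², y = 15 mm, Ī = 292 500 mm⁴.
Web plate: 16 × 160, A = 2 560 mm², y = 110 mm, Ī = 5 461 333 mm⁴.
Top plate: 110 × 12, A = 1 320 mm², y = 196 mm, Ī = 15 840 mm⁴.
Hole (subtracted): ⌀10, A = 78.54 mm², y = 15 mm, Ī = 490.87 mm⁴.
Centroid: ȳ = ΣA·y / ΣA = 77.601 mm.
Transfer each piece to the horizontal centroidal axis using Ī + A·d² with d = y − 77.601:
  bottom plate: d = -62.601 mm → contributes +15 576 209 mm⁴
  web plate: d = 32.399 mm → contributes +8 148 534 mm⁴
  top plate: d = 118.4 mm → contributes +18 519 990 mm⁴
  hole: d = -62.601 mm → contributes −308 281 mm⁴
Total I = 41 936 453 mm⁴.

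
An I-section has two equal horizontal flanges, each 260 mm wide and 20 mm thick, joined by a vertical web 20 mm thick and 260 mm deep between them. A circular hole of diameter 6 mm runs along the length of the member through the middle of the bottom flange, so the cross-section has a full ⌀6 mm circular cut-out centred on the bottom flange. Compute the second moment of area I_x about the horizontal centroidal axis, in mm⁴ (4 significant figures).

Decompose the section into non-overlapping parts with the origin at the bottom-left of its bounding rectangle.
Bottom flange: 260 × 20, A = 5 200 mm², y = 10 mm, Ī = 173 333 mm⁴.
Web: 20 × 260, A = 5 200 mm², y = 150 mm, Ī = 29 293 333 mm⁴.
Top flange: 260 × 20, A = 5 200 mm², y = 290 mm, Ī = 173 333 mm⁴.
Hole (subtracted): ⌀6, A = 28.2743 mm², y = 10 mm, Ī = 63.6173 mm⁴.
Centroid: ȳ = ΣA·y / ΣA = 150.254 mm.
Transfer each piece to the horizontal centroidal axis using Ī + A·d² with d = y − 150.254:
  bottom flange: d = -140.254 mm → contributes +102 463 791 mm⁴
  web: d = -0.254205 mm → contributes +29 293 669 mm⁴
  top flange: d = 139.746 mm → contributes +101 723 547 mm⁴
  hole: d = -140.254 mm → contributes −556 255 mm⁴
Total I = 232 924 753 mm⁴.

I_x ≈ 2.329 × 10⁸ mm⁴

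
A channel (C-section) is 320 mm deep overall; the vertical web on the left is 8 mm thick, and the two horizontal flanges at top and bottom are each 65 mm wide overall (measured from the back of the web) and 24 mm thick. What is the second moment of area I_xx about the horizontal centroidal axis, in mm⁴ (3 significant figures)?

Decompose the section into non-overlapping parts with the origin at the bottom-left of its bounding rectangle.
Web: 8 × 320, A = 2 560 mm², y = 160 mm, Ī = 21 845 333 mm⁴.
Top flange (beyond web): 57 × 24, A = 1 368 mm², y = 308 mm, Ī = 65 664 mm⁴.
Bottom flange (beyond web): 57 × 24, A = 1 368 mm², y = 12 mm, Ī = 65 664 mm⁴.
By symmetry the centroid is at mid-height, ȳ = 160 mm.
Transfer each piece to the horizontal centroidal axis using Ī + A·d² with d = y − 160:
  web: d = 0 mm → contributes +21 845 333 mm⁴
  top flange (beyond web): d = 148 mm → contributes +30 030 336 mm⁴
  bottom flange (beyond web): d = -148 mm → contributes +30 030 336 mm⁴
Total I = 81 906 005 mm⁴.

I_xx ≈ 8.19 × 10⁷ mm⁴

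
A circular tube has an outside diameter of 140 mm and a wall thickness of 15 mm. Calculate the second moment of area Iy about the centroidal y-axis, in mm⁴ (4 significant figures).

Iy ≈ 1.167 × 10⁷ mm⁴

Treat the section as a set of non-overlapping primitives; coordinates are from the bounding-box lower-left.
Outer circle: ⌀140, A = 15393.8 mm², x = 70 mm, Ī = 18 857 410 mm⁴.
Bore (subtracted): ⌀110, A = 9503.32 mm², x = 70 mm, Ī = 7 186 884 mm⁴.
By symmetry the centroid is at mid-width, x̄ = 70 mm.
All pieces are centred on the centroidal y-axis, so I = ΣĪ (holes subtracted) = 11 670 526 mm⁴.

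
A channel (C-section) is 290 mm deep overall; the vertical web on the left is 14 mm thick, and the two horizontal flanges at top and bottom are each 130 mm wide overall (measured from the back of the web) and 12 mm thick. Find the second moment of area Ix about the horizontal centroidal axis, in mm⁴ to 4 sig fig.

Decompose the section into non-overlapping parts with the origin at the bottom-left of its bounding rectangle.
Web: 14 × 290, A = 4 060 mm², y = 145 mm, Ī = 28 453 833 mm⁴.
Top flange (beyond web): 116 × 12, A = 1 392 mm², y = 284 mm, Ī = 16 704 mm⁴.
Bottom flange (beyond web): 116 × 12, A = 1 392 mm², y = 6 mm, Ī = 16 704 mm⁴.
By symmetry the centroid is at mid-height, ȳ = 145 mm.
Transfer each piece to the horizontal centroidal axis using Ī + A·d² with d = y − 145:
  web: d = 0 mm → contributes +28 453 833 mm⁴
  top flange (beyond web): d = 139 mm → contributes +26 911 536 mm⁴
  bottom flange (beyond web): d = -139 mm → contributes +26 911 536 mm⁴
Total I = 82 276 905 mm⁴.

Ix ≈ 8.228 × 10⁷ mm⁴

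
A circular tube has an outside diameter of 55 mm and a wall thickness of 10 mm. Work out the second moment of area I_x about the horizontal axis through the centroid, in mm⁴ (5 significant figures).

Treat the section as a set of non-overlapping primitives; coordinates are from the bounding-box lower-left.
Outer circle: ⌀55, A = 2375.829 mm², y = 27.5 mm, Ī = 449180.3 mm⁴.
Bore (subtracted): ⌀35, A = 962.1128 mm², y = 27.5 mm, Ī = 73661.76 mm⁴.
By symmetry the centroid is at mid-height, ȳ = 27.5 mm.
All pieces are centred on the horizontal axis through the centroid, so I = ΣĪ (holes subtracted) = 375518.5 mm⁴.

I_x ≈ 3.7552 × 10⁵ mm⁴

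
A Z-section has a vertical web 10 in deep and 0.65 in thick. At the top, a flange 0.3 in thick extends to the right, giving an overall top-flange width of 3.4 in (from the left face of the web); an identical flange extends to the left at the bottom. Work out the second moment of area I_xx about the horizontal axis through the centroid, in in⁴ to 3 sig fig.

I_xx ≈ 93.0 in⁴

Split into non-overlapping primitives; take the origin at the lower-left of the bounding box.
Web: 0.65 × 10, A = 6.5 in², y = 5 in, Ī = 54.167 in⁴.
Top flange (beyond web): 2.75 × 0.3, A = 0.825 in², y = 9.85 in, Ī = 0.0061875 in⁴.
Bottom flange (beyond web): 2.75 × 0.3, A = 0.825 in², y = 0.15 in, Ī = 0.0061875 in⁴.
Centroid: ȳ = ΣA·y / ΣA = 5 in.
Transfer each piece to the horizontal axis through the centroid using Ī + A·d² with d = y − 5:
  web: d = 0 in → contributes +54.167 in⁴
  top flange (beyond web): d = 4.85 in → contributes +19.412 in⁴
  bottom flange (beyond web): d = -4.85 in → contributes +19.412 in⁴
Total I = 92.991 in⁴.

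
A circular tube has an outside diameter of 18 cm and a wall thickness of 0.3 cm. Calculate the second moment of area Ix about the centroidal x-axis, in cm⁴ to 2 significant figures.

Split into non-overlapping primitives; take the origin at the lower-left of the bounding box.
Outer circle: ⌀18, A = 254.5 cm², y = 9 cm, Ī = 5 153 cm⁴.
Bore (subtracted): ⌀17.4, A = 237.8 cm², y = 9 cm, Ī = 4 500 cm⁴.
By symmetry the centroid is at mid-height, ȳ = 9 cm.
All pieces are centred on the centroidal x-axis, so I = ΣĪ (holes subtracted) = 653.5 cm⁴.

Ix ≈ 650 cm⁴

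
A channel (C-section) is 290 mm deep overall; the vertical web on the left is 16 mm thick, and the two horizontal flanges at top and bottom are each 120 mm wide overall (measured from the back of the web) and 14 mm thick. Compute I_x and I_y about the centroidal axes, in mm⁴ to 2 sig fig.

I_x ≈ 8.8 × 10⁷ mm⁴, I_y ≈ 9.2 × 10⁶ mm⁴

Decompose the section into non-overlapping parts with the origin at the bottom-left of its bounding rectangle.
Web: 16 × 290, A = 4 640 mm², y = 145 mm, Ī = 32 518 667 mm⁴.
Top flange (beyond web): 104 × 14, A = 1 456 mm², y = 283 mm, Ī = 23 781 mm⁴.
Bottom flange (beyond web): 104 × 14, A = 1 456 mm², y = 7 mm, Ī = 23 781 mm⁴.
By symmetry the centroid is at mid-height, ȳ = 145 mm.
Transfer each piece to the centroidal x-axis using Ī + A·d² with d = y − 145:
  web: d = 0 mm → contributes +32 518 667 mm⁴
  top flange (beyond web): d = 138 mm → contributes +27 751 845 mm⁴
  bottom flange (beyond web): d = -138 mm → contributes +27 751 845 mm⁴
Total I = 88 022 357 mm⁴.
For the y-axis: x̄ = 31.14 mm.
Repeating about the centroidal y-axis gives I_y = 9 164 618 mm⁴.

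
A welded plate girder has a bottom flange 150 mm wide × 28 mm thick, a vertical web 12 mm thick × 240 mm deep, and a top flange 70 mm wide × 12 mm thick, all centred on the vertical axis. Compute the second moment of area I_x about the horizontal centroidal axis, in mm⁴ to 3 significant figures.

I_x ≈ 7.65 × 10⁷ mm⁴

Break the section into simple shapes (no overlaps), measuring from the bottom-left corner of the bounding box.
Bottom plate: 150 × 28, A = 4 200 mm², y = 14 mm, Ī = 274 400 mm⁴.
Web plate: 12 × 240, A = 2 880 mm², y = 148 mm, Ī = 13 824 000 mm⁴.
Top plate: 70 × 12, A = 840 mm², y = 274 mm, Ī = 10 080 mm⁴.
Centroid: ȳ = ΣA·y / ΣA = 90.303 mm.
Transfer each piece to the horizontal centroidal axis using Ī + A·d² with d = y − 90.303:
  bottom plate: d = -76.303 mm → contributes +24 727 440 mm⁴
  web plate: d = 57.697 mm → contributes +23 411 348 mm⁴
  top plate: d = 183.7 mm → contributes +28 355 524 mm⁴
Total I = 76 494 313 mm⁴.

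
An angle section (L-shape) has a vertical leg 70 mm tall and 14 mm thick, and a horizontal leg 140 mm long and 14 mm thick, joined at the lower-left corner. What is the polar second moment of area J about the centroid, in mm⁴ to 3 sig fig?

J ≈ 6.36 × 10⁶ mm⁴

Decompose the section into non-overlapping parts with the origin at the bottom-left of its bounding rectangle.
Vertical leg: 14 × 70, A = 980 mm², y = 35 mm, Ī = 400 167 mm⁴.
Horizontal leg (remainder): 126 × 14, A = 1 764 mm², y = 7 mm, Ī = 28 812 mm⁴.
Centroid: ȳ = ΣA·y / ΣA = 17 mm.
Transfer each piece to the centroidal x-axis using Ī + A·d² with d = y − 17:
  vertical leg: d = 18 mm → contributes +717 687 mm⁴
  horizontal leg (remainder): d = -10 mm → contributes +205 212 mm⁴
Total I = 922 899 mm⁴.
For the y-axis: x̄ = 52 mm.
Repeating about the centroidal y-axis gives I_y = 5 436 779 mm⁴.
Polar second moment: J = I_x + I_y = 6 359 677 mm⁴.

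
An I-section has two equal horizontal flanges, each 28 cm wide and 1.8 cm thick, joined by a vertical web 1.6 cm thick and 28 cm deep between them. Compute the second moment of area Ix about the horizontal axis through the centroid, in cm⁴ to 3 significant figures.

Ix ≈ 2.53 × 10⁴ cm⁴

Split into non-overlapping primitives; take the origin at the lower-left of the bounding box.
Bottom flange: 28 × 1.8, A = 50.4 cm², y = 0.9 cm, Ī = 13.608 cm⁴.
Web: 1.6 × 28, A = 44.8 cm², y = 15.8 cm, Ī = 2926.9 cm⁴.
Top flange: 28 × 1.8, A = 50.4 cm², y = 30.7 cm, Ī = 13.608 cm⁴.
By symmetry the centroid is at mid-height, ȳ = 15.8 cm.
Transfer each piece to the horizontal axis through the centroid using Ī + A·d² with d = y − 15.8:
  bottom flange: d = -14.9 cm → contributes +11 203 cm⁴
  web: d = 0 cm → contributes +2926.9 cm⁴
  top flange: d = 14.9 cm → contributes +11 203 cm⁴
Total I = 25 333 cm⁴.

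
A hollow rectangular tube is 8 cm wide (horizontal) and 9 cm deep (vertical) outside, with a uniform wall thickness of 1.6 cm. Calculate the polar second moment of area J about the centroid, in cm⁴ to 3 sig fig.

J ≈ 739 cm⁴

Split into non-overlapping primitives; take the origin at the lower-left of the bounding box.
Outer rectangle: 8 × 9, A = 72 cm², y = 4.5 cm, Ī = 486 cm⁴.
Inner void (subtracted): 4.8 × 5.8, A = 27.84 cm², y = 4.5 cm, Ī = 78.045 cm⁴.
By symmetry the centroid is at mid-height, ȳ = 4.5 cm.
All pieces are centred on the centroidal x-axis, so I = ΣĪ (holes subtracted) = 407.96 cm⁴.
Repeating about the centroidal y-axis gives I_y = 330.55 cm⁴.
Polar second moment: J = I_x + I_y = 738.5 cm⁴.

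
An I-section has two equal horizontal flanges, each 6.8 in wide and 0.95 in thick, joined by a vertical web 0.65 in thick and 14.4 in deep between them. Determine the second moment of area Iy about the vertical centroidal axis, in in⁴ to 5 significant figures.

Treat the section as a set of non-overlapping primitives; coordinates are from the bounding-box lower-left.
Bottom flange: 6.8 × 0.95, A = 6.46 in², x = 3.4 in, Ī = 24.89253 in⁴.
Web: 0.65 × 14.4, A = 9.36 in², x = 3.4 in, Ī = 0.32955 in⁴.
Top flange: 6.8 × 0.95, A = 6.46 in², x = 3.4 in, Ī = 24.89253 in⁴.
By symmetry the centroid is at mid-width, x̄ = 3.4 in.
All pieces are centred on the vertical centroidal axis, so I = ΣĪ = 50.11462 in⁴.

Iy ≈ 50.115 in⁴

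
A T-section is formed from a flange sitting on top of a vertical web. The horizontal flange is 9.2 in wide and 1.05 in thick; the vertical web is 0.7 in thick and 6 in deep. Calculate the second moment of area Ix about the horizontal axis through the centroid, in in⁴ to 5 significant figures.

Ix ≈ 49.861 in⁴

Break the section into simple shapes (no overlaps), measuring from the bottom-left corner of the bounding box.
Flange: 9.2 × 1.05, A = 9.66 in², y = 6.525 in, Ī = 0.8875125 in⁴.
Web: 0.7 × 6, A = 4.2 in², y = 3 in, Ī = 12.6 in⁴.
Centroid: ȳ = ΣA·y / ΣA = 5.456818 in.
Transfer each piece to the horizontal axis through the centroid using Ī + A·d² with d = y − 5.456818:
  flange: d = 1.068182 in → contributes +11.90969 in⁴
  web: d = -2.456818 in → contributes +37.95101 in⁴
Total I = 49.86071 in⁴.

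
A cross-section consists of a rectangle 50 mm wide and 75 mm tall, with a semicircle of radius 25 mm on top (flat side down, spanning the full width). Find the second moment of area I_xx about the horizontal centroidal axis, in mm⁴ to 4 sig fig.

Treat the section as a set of non-overlapping primitives; coordinates are from the bounding-box lower-left.
Rectangular body: 50 × 75, A = 3 750 mm², y = 37.5 mm, Ī = 1 757 813 mm⁴.
Semicircular cap: semicircle r = 25, A = 981.748 mm², y = 85.6103 mm, Ī = 42873.8 mm⁴.
Centroid: ȳ = ΣA·y / ΣA = 47.482 mm.
Transfer each piece to the horizontal centroidal axis using Ī + A·d² with d = y − 47.482:
  rectangular body: d = -9.98198 mm → contributes +2 131 462 mm⁴
  semicircular cap: d = 38.1284 mm → contributes +1 470 110 mm⁴
Total I = 3 601 572 mm⁴.

I_xx ≈ 3.602 × 10⁶ mm⁴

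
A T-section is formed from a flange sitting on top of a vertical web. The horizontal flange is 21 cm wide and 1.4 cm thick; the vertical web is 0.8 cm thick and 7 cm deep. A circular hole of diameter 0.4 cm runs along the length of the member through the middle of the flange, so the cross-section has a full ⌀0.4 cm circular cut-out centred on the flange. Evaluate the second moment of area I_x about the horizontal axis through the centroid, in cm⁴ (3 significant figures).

Treat the section as a set of non-overlapping primitives; coordinates are from the bounding-box lower-left.
Flange: 21 × 1.4, A = 29.4 cm², y = 7.7 cm, Ī = 4.802 cm⁴.
Web: 0.8 × 7, A = 5.6 cm², y = 3.5 cm, Ī = 22.867 cm⁴.
Hole (subtracted): ⌀0.4, A = 0.12566 cm², y = 7.7 cm, Ī = 0.0012566 cm⁴.
Centroid: ȳ = ΣA·y / ΣA = 7.0256 cm.
Transfer each piece to the horizontal axis through the centroid using Ī + A·d² with d = y − 7.0256:
  flange: d = 0.67442 cm → contributes +18.174 cm⁴
  web: d = -3.5256 cm → contributes +92.473 cm⁴
  hole: d = 0.67442 cm → contributes −0.058414 cm⁴
Total I = 110.59 cm⁴.

I_x ≈ 111 cm⁴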